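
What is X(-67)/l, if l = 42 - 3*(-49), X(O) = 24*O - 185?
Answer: -1793/189 ≈ -9.4868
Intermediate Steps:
X(O) = -185 + 24*O
l = 189 (l = 42 + 147 = 189)
X(-67)/l = (-185 + 24*(-67))/189 = (-185 - 1608)*(1/189) = -1793*1/189 = -1793/189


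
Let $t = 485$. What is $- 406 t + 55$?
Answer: $-196855$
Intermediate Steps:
$- 406 t + 55 = \left(-406\right) 485 + 55 = -196910 + 55 = -196855$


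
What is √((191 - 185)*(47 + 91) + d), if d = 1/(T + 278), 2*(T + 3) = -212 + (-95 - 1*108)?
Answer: √1676730/45 ≈ 28.775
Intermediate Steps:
T = -421/2 (T = -3 + (-212 + (-95 - 1*108))/2 = -3 + (-212 + (-95 - 108))/2 = -3 + (-212 - 203)/2 = -3 + (½)*(-415) = -3 - 415/2 = -421/2 ≈ -210.50)
d = 2/135 (d = 1/(-421/2 + 278) = 1/(135/2) = 2/135 ≈ 0.014815)
√((191 - 185)*(47 + 91) + d) = √((191 - 185)*(47 + 91) + 2/135) = √(6*138 + 2/135) = √(828 + 2/135) = √(111782/135) = √1676730/45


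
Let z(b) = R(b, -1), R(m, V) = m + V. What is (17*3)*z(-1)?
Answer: -102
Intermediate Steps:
R(m, V) = V + m
z(b) = -1 + b
(17*3)*z(-1) = (17*3)*(-1 - 1) = 51*(-2) = -102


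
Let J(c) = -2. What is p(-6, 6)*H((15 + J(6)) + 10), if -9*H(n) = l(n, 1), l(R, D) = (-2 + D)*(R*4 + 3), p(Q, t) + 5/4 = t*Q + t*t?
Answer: -475/36 ≈ -13.194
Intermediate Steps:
p(Q, t) = -5/4 + t² + Q*t (p(Q, t) = -5/4 + (t*Q + t*t) = -5/4 + (Q*t + t²) = -5/4 + (t² + Q*t) = -5/4 + t² + Q*t)
l(R, D) = (-2 + D)*(3 + 4*R) (l(R, D) = (-2 + D)*(4*R + 3) = (-2 + D)*(3 + 4*R))
H(n) = ⅓ + 4*n/9 (H(n) = -(-6 - 8*n + 3*1 + 4*1*n)/9 = -(-6 - 8*n + 3 + 4*n)/9 = -(-3 - 4*n)/9 = ⅓ + 4*n/9)
p(-6, 6)*H((15 + J(6)) + 10) = (-5/4 + 6² - 6*6)*(⅓ + 4*((15 - 2) + 10)/9) = (-5/4 + 36 - 36)*(⅓ + 4*(13 + 10)/9) = -5*(⅓ + (4/9)*23)/4 = -5*(⅓ + 92/9)/4 = -5/4*95/9 = -475/36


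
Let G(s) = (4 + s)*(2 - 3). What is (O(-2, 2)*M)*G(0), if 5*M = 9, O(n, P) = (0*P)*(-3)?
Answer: 0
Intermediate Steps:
O(n, P) = 0 (O(n, P) = 0*(-3) = 0)
G(s) = -4 - s (G(s) = (4 + s)*(-1) = -4 - s)
M = 9/5 (M = (⅕)*9 = 9/5 ≈ 1.8000)
(O(-2, 2)*M)*G(0) = (0*(9/5))*(-4 - 1*0) = 0*(-4 + 0) = 0*(-4) = 0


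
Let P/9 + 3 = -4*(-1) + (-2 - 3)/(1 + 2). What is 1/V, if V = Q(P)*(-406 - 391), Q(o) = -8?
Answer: 1/6376 ≈ 0.00015684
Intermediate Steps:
P = -6 (P = -27 + 9*(-4*(-1) + (-2 - 3)/(1 + 2)) = -27 + 9*(4 - 5/3) = -27 + 9*(7/3) = -27 + 21 = -6)
V = 6376 (V = -8*(-406 - 391) = -8*(-797) = 6376)
1/V = 1/6376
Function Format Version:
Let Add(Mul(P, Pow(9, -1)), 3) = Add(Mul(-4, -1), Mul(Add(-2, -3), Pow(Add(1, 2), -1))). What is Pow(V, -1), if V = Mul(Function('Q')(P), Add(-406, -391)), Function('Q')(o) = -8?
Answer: Rational(1, 6376) ≈ 0.00015684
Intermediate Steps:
P = -6 (P = Add(-27, Mul(9, Add(Mul(-4, -1), Mul(Add(-2, -3), Pow(Add(1, 2), -1))))) = Add(-27, Mul(9, Add(4, Mul(-5, Pow(3, -1))))) = Add(-27, Mul(9, Add(4, Mul(-5, Rational(1, 3))))) = Add(-27, Mul(9, Add(4, Rational(-5, 3)))) = Add(-27, Mul(9, Rational(7, 3))) = Add(-27, 21) = -6)
V = 6376 (V = Mul(-8, Add(-406, -391)) = Mul(-8, -797) = 6376)
Pow(V, -1) = Pow(6376, -1) = Rational(1, 6376)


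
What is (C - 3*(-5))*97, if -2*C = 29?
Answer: 97/2 ≈ 48.500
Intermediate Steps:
C = -29/2 (C = -½*29 = -29/2 ≈ -14.500)
(C - 3*(-5))*97 = (-29/2 - 3*(-5))*97 = (-29/2 + 15)*97 = (½)*97 = 97/2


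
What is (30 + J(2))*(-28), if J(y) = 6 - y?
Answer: -952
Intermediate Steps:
(30 + J(2))*(-28) = (30 + (6 - 1*2))*(-28) = (30 + (6 - 2))*(-28) = (30 + 4)*(-28) = 34*(-28) = -952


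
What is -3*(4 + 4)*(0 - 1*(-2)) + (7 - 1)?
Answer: -42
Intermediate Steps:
-3*(4 + 4)*(0 - 1*(-2)) + (7 - 1) = -24*(0 + 2) + 6 = -24*2 + 6 = -3*16 + 6 = -48 + 6 = -42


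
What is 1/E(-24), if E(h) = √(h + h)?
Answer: -I*√3/12 ≈ -0.14434*I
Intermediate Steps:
E(h) = √2*√h (E(h) = √(2*h) = √2*√h)
1/E(-24) = 1/(√2*√(-24)) = 1/(√2*(2*I*√6)) = 1/(4*I*√3) = -I*√3/12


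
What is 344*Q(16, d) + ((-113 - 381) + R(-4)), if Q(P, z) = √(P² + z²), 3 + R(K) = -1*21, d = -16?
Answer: -518 + 5504*√2 ≈ 7265.8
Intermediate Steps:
R(K) = -24 (R(K) = -3 - 1*21 = -3 - 21 = -24)
344*Q(16, d) + ((-113 - 381) + R(-4)) = 344*√(16² + (-16)²) + ((-113 - 381) - 24) = 344*√(256 + 256) + (-494 - 24) = 344*√512 - 518 = 344*(16*√2) - 518 = 5504*√2 - 518 = -518 + 5504*√2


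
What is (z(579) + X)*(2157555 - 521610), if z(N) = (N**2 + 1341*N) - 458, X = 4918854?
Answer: 9864872681820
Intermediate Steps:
z(N) = -458 + N**2 + 1341*N
(z(579) + X)*(2157555 - 521610) = ((-458 + 579**2 + 1341*579) + 4918854)*(2157555 - 521610) = ((-458 + 335241 + 776439) + 4918854)*1635945 = (1111222 + 4918854)*1635945 = 6030076*1635945 = 9864872681820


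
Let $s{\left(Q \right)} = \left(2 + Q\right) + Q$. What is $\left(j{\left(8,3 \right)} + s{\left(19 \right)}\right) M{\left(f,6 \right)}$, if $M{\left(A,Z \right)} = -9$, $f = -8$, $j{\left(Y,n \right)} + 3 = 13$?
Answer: $-450$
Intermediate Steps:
$j{\left(Y,n \right)} = 10$ ($j{\left(Y,n \right)} = -3 + 13 = 10$)
$s{\left(Q \right)} = 2 + 2 Q$
$\left(j{\left(8,3 \right)} + s{\left(19 \right)}\right) M{\left(f,6 \right)} = \left(10 + \left(2 + 2 \cdot 19\right)\right) \left(-9\right) = \left(10 + \left(2 + 38\right)\right) \left(-9\right) = \left(10 + 40\right) \left(-9\right) = 50 \left(-9\right) = -450$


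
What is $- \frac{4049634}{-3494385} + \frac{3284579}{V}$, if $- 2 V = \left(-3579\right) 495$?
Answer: $\frac{133908973424}{27514088613} \approx 4.8669$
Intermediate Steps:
$V = \frac{1771605}{2}$ ($V = - \frac{\left(-3579\right) 495}{2} = \left(- \frac{1}{2}\right) \left(-1771605\right) = \frac{1771605}{2} \approx 8.858 \cdot 10^{5}$)
$- \frac{4049634}{-3494385} + \frac{3284579}{V} = - \frac{4049634}{-3494385} + \frac{3284579}{\frac{1771605}{2}} = \left(-4049634\right) \left(- \frac{1}{3494385}\right) + 3284579 \cdot \frac{2}{1771605} = \frac{1349878}{1164795} + \frac{6569158}{1771605} = \frac{133908973424}{27514088613}$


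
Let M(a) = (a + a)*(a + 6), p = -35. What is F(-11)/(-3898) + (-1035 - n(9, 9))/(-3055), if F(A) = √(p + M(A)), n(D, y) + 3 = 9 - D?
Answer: 1032/3055 - 5*√3/3898 ≈ 0.33559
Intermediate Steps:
M(a) = 2*a*(6 + a) (M(a) = (2*a)*(6 + a) = 2*a*(6 + a))
n(D, y) = 6 - D (n(D, y) = -3 + (9 - D) = 6 - D)
F(A) = √(-35 + 2*A*(6 + A))
F(-11)/(-3898) + (-1035 - n(9, 9))/(-3055) = √(-35 + 2*(-11)*(6 - 11))/(-3898) + (-1035 - (6 - 1*9))/(-3055) = √(-35 + 2*(-11)*(-5))*(-1/3898) + (-1035 - (6 - 9))*(-1/3055) = √(-35 + 110)*(-1/3898) + (-1035 - 1*(-3))*(-1/3055) = √75*(-1/3898) + (-1035 + 3)*(-1/3055) = (5*√3)*(-1/3898) - 1032*(-1/3055) = -5*√3/3898 + 1032/3055 = 1032/3055 - 5*√3/3898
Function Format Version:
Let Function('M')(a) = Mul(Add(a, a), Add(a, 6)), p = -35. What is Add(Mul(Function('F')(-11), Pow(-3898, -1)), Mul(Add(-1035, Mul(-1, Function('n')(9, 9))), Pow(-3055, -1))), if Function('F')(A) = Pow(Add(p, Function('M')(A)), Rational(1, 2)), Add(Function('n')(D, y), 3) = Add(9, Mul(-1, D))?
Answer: Add(Rational(1032, 3055), Mul(Rational(-5, 3898), Pow(3, Rational(1, 2)))) ≈ 0.33559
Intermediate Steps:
Function('M')(a) = Mul(2, a, Add(6, a)) (Function('M')(a) = Mul(Mul(2, a), Add(6, a)) = Mul(2, a, Add(6, a)))
Function('n')(D, y) = Add(6, Mul(-1, D)) (Function('n')(D, y) = Add(-3, Add(9, Mul(-1, D))) = Add(6, Mul(-1, D)))
Function('F')(A) = Pow(Add(-35, Mul(2, A, Add(6, A))), Rational(1, 2))
Add(Mul(Function('F')(-11), Pow(-3898, -1)), Mul(Add(-1035, Mul(-1, Function('n')(9, 9))), Pow(-3055, -1))) = Add(Mul(Pow(Add(-35, Mul(2, -11, Add(6, -11))), Rational(1, 2)), Pow(-3898, -1)), Mul(Add(-1035, Mul(-1, Add(6, Mul(-1, 9)))), Pow(-3055, -1))) = Add(Mul(Pow(Add(-35, Mul(2, -11, -5)), Rational(1, 2)), Rational(-1, 3898)), Mul(Add(-1035, Mul(-1, Add(6, -9))), Rational(-1, 3055))) = Add(Mul(Pow(Add(-35, 110), Rational(1, 2)), Rational(-1, 3898)), Mul(Add(-1035, Mul(-1, -3)), Rational(-1, 3055))) = Add(Mul(Pow(75, Rational(1, 2)), Rational(-1, 3898)), Mul(Add(-1035, 3), Rational(-1, 3055))) = Add(Mul(Mul(5, Pow(3, Rational(1, 2))), Rational(-1, 3898)), Mul(-1032, Rational(-1, 3055))) = Add(Mul(Rational(-5, 3898), Pow(3, Rational(1, 2))), Rational(1032, 3055)) = Add(Rational(1032, 3055), Mul(Rational(-5, 3898), Pow(3, Rational(1, 2))))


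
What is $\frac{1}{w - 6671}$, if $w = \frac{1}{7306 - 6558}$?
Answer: $- \frac{748}{4989907} \approx -0.0001499$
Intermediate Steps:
$w = \frac{1}{748} \approx 0.0013369$
$\frac{1}{w - 6671} = \frac{1}{\frac{1}{748} - 6671} = \frac{1}{- \frac{4989907}{748}} = - \frac{748}{4989907}$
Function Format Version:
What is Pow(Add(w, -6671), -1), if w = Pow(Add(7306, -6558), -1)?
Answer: Rational(-748, 4989907) ≈ -0.00014990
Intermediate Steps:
w = Rational(1, 748) (w = Pow(748, -1) = Rational(1, 748) ≈ 0.0013369)
Pow(Add(w, -6671), -1) = Pow(Add(Rational(1, 748), -6671), -1) = Pow(Rational(-4989907, 748), -1) = Rational(-748, 4989907)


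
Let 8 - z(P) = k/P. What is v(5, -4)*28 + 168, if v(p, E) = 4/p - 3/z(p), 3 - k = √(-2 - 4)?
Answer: 49252/275 + 84*I*√6/275 ≈ 179.1 + 0.74821*I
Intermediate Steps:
k = 3 - I*√6 (k = 3 - √(-2 - 4) = 3 - √(-6) = 3 - I*√6 ≈ 3.0 - 2.4495*I)
z(P) = 8 - (3 - I*√6)/P
v(p, E) = 4/p - 3*p/(-3 + 8*p + I*√6)
v(5, -4)*28 + 168 = (-3/(8 - 1*(3 - I*√6)/5) + 4/5)*28 + 168 = (-3/(8 - 1*⅕*(3 - I*√6)) + 4*(⅕))*28 + 168 = (-3/(8 + (-⅗ + I*√6/5)) + ⅘)*28 + 168 = (-3/(37/5 + I*√6/5) + ⅘)*28 + 168 = (⅘ - 3/(37/5 + I*√6/5))*28 + 168 = (112/5 - 84/(37/5 + I*√6/5)) + 168 = 952/5 - 84/(37/5 + I*√6/5)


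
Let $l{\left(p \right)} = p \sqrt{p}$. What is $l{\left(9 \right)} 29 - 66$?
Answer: $717$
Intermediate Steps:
$l{\left(p \right)} = p^{\frac{3}{2}}$
$l{\left(9 \right)} 29 - 66 = 9^{\frac{3}{2}} \cdot 29 - 66 = 27 \cdot 29 - 66 = 783 - 66 = 717$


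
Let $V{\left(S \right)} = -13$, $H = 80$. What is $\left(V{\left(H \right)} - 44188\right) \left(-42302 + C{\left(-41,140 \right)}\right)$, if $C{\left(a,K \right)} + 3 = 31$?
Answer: $1868553074$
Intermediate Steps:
$C{\left(a,K \right)} = 28$ ($C{\left(a,K \right)} = -3 + 31 = 28$)
$\left(V{\left(H \right)} - 44188\right) \left(-42302 + C{\left(-41,140 \right)}\right) = \left(-13 - 44188\right) \left(-42302 + 28\right) = \left(-44201\right) \left(-42274\right) = 1868553074$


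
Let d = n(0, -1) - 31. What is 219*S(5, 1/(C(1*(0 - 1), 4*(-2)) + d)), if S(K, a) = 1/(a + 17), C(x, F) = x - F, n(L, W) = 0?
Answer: 5256/407 ≈ 12.914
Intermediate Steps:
d = -31 (d = 0 - 31 = -31)
S(K, a) = 1/(17 + a)
219*S(5, 1/(C(1*(0 - 1), 4*(-2)) + d)) = 219/(17 + 1/((1*(0 - 1) - 4*(-2)) - 31)) = 219/(17 + 1/((1*(-1) - 1*(-8)) - 31)) = 219/(17 + 1/((-1 + 8) - 31)) = 219/(17 + 1/(7 - 31)) = 219/(17 + 1/(-24)) = 219/(17 - 1/24) = 219/(407/24) = 219*(24/407) = 5256/407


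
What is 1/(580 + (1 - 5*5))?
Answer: 1/556 ≈ 0.0017986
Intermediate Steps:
1/(580 + (1 - 5*5)) = 1/(580 + (1 - 25)) = 1/(580 - 24) = 1/556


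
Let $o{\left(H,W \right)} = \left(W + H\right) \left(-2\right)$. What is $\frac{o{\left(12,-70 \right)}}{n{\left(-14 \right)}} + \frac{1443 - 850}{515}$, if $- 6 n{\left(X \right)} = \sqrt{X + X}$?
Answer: $\frac{593}{515} + \frac{348 i \sqrt{7}}{7} \approx 1.1515 + 131.53 i$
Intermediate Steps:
$n{\left(X \right)} = - \frac{\sqrt{2} \sqrt{X}}{6}$ ($n{\left(X \right)} = - \frac{\sqrt{X + X}}{6} = - \frac{\sqrt{2 X}}{6} = - \frac{\sqrt{2} \sqrt{X}}{6}$)
$o{\left(H,W \right)} = - 2 H - 2 W$ ($o{\left(H,W \right)} = \left(H + W\right) \left(-2\right) = - 2 H - 2 W$)
$\frac{o{\left(12,-70 \right)}}{n{\left(-14 \right)}} + \frac{1443 - 850}{515} = \frac{\left(-2\right) 12 - -140}{\left(- \frac{1}{6}\right) \sqrt{2} \sqrt{-14}} + \frac{1443 - 850}{515} = \frac{-24 + 140}{\left(- \frac{1}{6}\right) \sqrt{2} i \sqrt{14}} + 593 \cdot \frac{1}{515} = \frac{116}{\left(- \frac{1}{3}\right) i \sqrt{7}} + \frac{593}{515} = 116 \frac{3 i \sqrt{7}}{7} + \frac{593}{515} = \frac{348 i \sqrt{7}}{7} + \frac{593}{515} = \frac{593}{515} + \frac{348 i \sqrt{7}}{7}$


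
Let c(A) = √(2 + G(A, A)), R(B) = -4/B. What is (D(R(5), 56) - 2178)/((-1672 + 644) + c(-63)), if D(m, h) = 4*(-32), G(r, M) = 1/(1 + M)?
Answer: 146975216/65520485 + 2306*√7626/65520485 ≈ 2.2463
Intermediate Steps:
D(m, h) = -128
c(A) = √(2 + 1/(1 + A))
(D(R(5), 56) - 2178)/((-1672 + 644) + c(-63)) = (-128 - 2178)/((-1672 + 644) + √((3 + 2*(-63))/(1 - 63))) = -2306/(-1028 + √((3 - 126)/(-62))) = -2306/(-1028 + √(-1/62*(-123))) = -2306/(-1028 + √(123/62)) = -2306/(-1028 + √7626/62)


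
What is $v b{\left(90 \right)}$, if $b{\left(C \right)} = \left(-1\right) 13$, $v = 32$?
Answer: $-416$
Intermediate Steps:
$b{\left(C \right)} = -13$
$v b{\left(90 \right)} = 32 \left(-13\right) = -416$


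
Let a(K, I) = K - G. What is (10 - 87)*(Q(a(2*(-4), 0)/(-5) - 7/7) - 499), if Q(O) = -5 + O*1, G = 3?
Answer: 193578/5 ≈ 38716.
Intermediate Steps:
a(K, I) = -3 + K (a(K, I) = K - 1*3 = K - 3 = -3 + K)
Q(O) = -5 + O
(10 - 87)*(Q(a(2*(-4), 0)/(-5) - 7/7) - 499) = (10 - 87)*((-5 + ((-3 + 2*(-4))/(-5) - 7/7)) - 499) = -77*((-5 + ((-3 - 8)*(-⅕) - 7*⅐)) - 499) = -77*((-5 + (-11*(-⅕) - 1)) - 499) = -77*((-5 + (11/5 - 1)) - 499) = -77*((-5 + 6/5) - 499) = -77*(-19/5 - 499) = -77*(-2514/5) = 193578/5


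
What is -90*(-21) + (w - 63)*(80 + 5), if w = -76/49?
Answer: -176245/49 ≈ -3596.8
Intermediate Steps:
w = -76/49 (w = -76*1/49 = -76/49 ≈ -1.5510)
-90*(-21) + (w - 63)*(80 + 5) = -90*(-21) + (-76/49 - 63)*(80 + 5) = 1890 - 3163/49*85 = 1890 - 268855/49 = -176245/49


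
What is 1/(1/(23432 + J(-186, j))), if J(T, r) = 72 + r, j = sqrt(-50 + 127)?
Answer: 23504 + sqrt(77) ≈ 23513.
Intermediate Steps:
j = sqrt(77) ≈ 8.7750
1/(1/(23432 + J(-186, j))) = 1/(1/(23432 + (72 + sqrt(77)))) = 1/(1/(23504 + sqrt(77))) = 23504 + sqrt(77)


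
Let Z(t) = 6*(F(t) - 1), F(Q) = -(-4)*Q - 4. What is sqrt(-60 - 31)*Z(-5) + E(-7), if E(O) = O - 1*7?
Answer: -14 - 150*I*sqrt(91) ≈ -14.0 - 1430.9*I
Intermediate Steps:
E(O) = -7 + O (E(O) = O - 7 = -7 + O)
F(Q) = -4 + 4*Q (F(Q) = 4*Q - 4 = -4 + 4*Q)
Z(t) = -30 + 24*t (Z(t) = 6*((-4 + 4*t) - 1) = 6*(-5 + 4*t) = -30 + 24*t)
sqrt(-60 - 31)*Z(-5) + E(-7) = sqrt(-60 - 31)*(-30 + 24*(-5)) + (-7 - 7) = sqrt(-91)*(-30 - 120) - 14 = (I*sqrt(91))*(-150) - 14 = -150*I*sqrt(91) - 14 = -14 - 150*I*sqrt(91)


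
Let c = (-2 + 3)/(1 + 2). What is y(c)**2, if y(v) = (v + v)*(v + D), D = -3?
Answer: 256/81 ≈ 3.1605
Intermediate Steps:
c = 1/3 ≈ 0.33333
y(v) = 2*v*(-3 + v) (y(v) = (v + v)*(v - 3) = (2*v)*(-3 + v) = 2*v*(-3 + v))
y(c)**2 = (2*(1/3)*(-3 + 1/3))**2 = (2*(1/3)*(-8/3))**2 = (-16/9)**2 = 256/81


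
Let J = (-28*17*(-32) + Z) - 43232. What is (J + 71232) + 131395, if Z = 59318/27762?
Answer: 346289578/1983 ≈ 1.7463e+5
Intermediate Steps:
Z = 4237/1983 (Z = 59318*(1/27762) = 4237/1983 ≈ 2.1367)
J = -55519763/1983 (J = (-28*17*(-32) + 4237/1983) - 43232 = (-476*(-32) + 4237/1983) - 43232 = (15232 + 4237/1983) - 43232 = 30209293/1983 - 43232 = -55519763/1983 ≈ -27998.)
(J + 71232) + 131395 = (-55519763/1983 + 71232) + 131395 = 85733293/1983 + 131395 = 346289578/1983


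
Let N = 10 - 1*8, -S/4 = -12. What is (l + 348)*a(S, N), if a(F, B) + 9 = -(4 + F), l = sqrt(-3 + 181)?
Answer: -21228 - 61*sqrt(178) ≈ -22042.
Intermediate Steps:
S = 48 (S = -4*(-12) = 48)
N = 2 (N = 10 - 8 = 2)
l = sqrt(178) ≈ 13.342
a(F, B) = -13 - F (a(F, B) = -9 - (4 + F) = -9 + (-4 - F) = -13 - F)
(l + 348)*a(S, N) = (sqrt(178) + 348)*(-13 - 1*48) = (348 + sqrt(178))*(-13 - 48) = (348 + sqrt(178))*(-61) = -21228 - 61*sqrt(178)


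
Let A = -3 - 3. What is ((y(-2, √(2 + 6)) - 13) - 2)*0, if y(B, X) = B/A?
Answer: 0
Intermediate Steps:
A = -6
y(B, X) = -B/6 (y(B, X) = B/(-6) = B*(-⅙) = -B/6)
((y(-2, √(2 + 6)) - 13) - 2)*0 = ((-⅙*(-2) - 13) - 2)*0 = ((⅓ - 13) - 2)*0 = (-38/3 - 2)*0 = -44/3*0 = 0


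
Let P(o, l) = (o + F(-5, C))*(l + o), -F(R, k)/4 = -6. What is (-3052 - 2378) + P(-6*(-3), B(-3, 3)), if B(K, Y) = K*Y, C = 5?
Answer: -5052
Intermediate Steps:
F(R, k) = 24 (F(R, k) = -4*(-6) = 24)
P(o, l) = (24 + o)*(l + o) (P(o, l) = (o + 24)*(l + o) = (24 + o)*(l + o))
(-3052 - 2378) + P(-6*(-3), B(-3, 3)) = (-3052 - 2378) + ((-6*(-3))² + 24*(-3*3) + 24*(-6*(-3)) + (-3*3)*(-6*(-3))) = -5430 + (18² + 24*(-9) + 24*18 - 9*18) = -5430 + (324 - 216 + 432 - 162) = -5430 + 378 = -5052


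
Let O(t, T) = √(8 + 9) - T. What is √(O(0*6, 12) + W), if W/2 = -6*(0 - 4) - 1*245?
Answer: √(-454 + √17) ≈ 21.21*I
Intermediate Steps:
O(t, T) = √17 - T
W = -442 (W = 2*(-6*(0 - 4) - 1*245) = 2*(-6*(-4) - 245) = 2*(24 - 245) = 2*(-221) = -442)
√(O(0*6, 12) + W) = √((√17 - 1*12) - 442) = √((√17 - 12) - 442) = √((-12 + √17) - 442) = √(-454 + √17)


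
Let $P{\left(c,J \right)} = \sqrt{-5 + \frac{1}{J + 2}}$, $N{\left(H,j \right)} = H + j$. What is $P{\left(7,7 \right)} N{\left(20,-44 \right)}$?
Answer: $- 16 i \sqrt{11} \approx - 53.066 i$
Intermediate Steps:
$P{\left(c,J \right)} = \sqrt{-5 + \frac{1}{2 + J}}$
$P{\left(7,7 \right)} N{\left(20,-44 \right)} = \sqrt{\frac{-9 - 35}{2 + 7}} \left(20 - 44\right) = \sqrt{\frac{-9 - 35}{9}} \left(-24\right) = \sqrt{\frac{1}{9} \left(-44\right)} \left(-24\right) = \sqrt{- \frac{44}{9}} \left(-24\right) = \frac{2 i \sqrt{11}}{3} \left(-24\right) = - 16 i \sqrt{11}$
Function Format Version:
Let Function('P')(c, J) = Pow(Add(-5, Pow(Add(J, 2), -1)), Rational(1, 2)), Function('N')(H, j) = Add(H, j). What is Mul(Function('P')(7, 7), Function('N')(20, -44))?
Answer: Mul(-16, I, Pow(11, Rational(1, 2))) ≈ Mul(-53.066, I)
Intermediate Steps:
Function('P')(c, J) = Pow(Add(-5, Pow(Add(2, J), -1)), Rational(1, 2))
Mul(Function('P')(7, 7), Function('N')(20, -44)) = Mul(Pow(Mul(Pow(Add(2, 7), -1), Add(-9, Mul(-5, 7))), Rational(1, 2)), Add(20, -44)) = Mul(Pow(Mul(Pow(9, -1), Add(-9, -35)), Rational(1, 2)), -24) = Mul(Pow(Mul(Rational(1, 9), -44), Rational(1, 2)), -24) = Mul(Pow(Rational(-44, 9), Rational(1, 2)), -24) = Mul(Mul(Rational(2, 3), I, Pow(11, Rational(1, 2))), -24) = Mul(-16, I, Pow(11, Rational(1, 2)))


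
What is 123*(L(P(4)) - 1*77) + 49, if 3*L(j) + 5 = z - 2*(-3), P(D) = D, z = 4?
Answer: -9217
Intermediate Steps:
L(j) = 5/3 (L(j) = -5/3 + (4 - 2*(-3))/3 = -5/3 + (4 + 6)/3 = -5/3 + (1/3)*10 = -5/3 + 10/3 = 5/3)
123*(L(P(4)) - 1*77) + 49 = 123*(5/3 - 1*77) + 49 = 123*(5/3 - 77) + 49 = 123*(-226/3) + 49 = -9266 + 49 = -9217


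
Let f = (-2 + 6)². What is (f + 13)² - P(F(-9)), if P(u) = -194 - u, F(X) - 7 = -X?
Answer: 1051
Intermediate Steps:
F(X) = 7 - X
f = 16 (f = 4² = 16)
(f + 13)² - P(F(-9)) = (16 + 13)² - (-194 - (7 - 1*(-9))) = 29² - (-194 - (7 + 9)) = 841 - (-194 - 1*16) = 841 - (-194 - 16) = 841 - 1*(-210) = 841 + 210 = 1051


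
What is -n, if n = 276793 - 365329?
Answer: 88536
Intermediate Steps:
n = -88536
-n = -1*(-88536) = 88536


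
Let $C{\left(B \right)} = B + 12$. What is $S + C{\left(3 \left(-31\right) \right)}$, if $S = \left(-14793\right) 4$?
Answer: $-59253$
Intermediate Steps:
$C{\left(B \right)} = 12 + B$
$S = -59172$
$S + C{\left(3 \left(-31\right) \right)} = -59172 + \left(12 + 3 \left(-31\right)\right) = -59172 + \left(12 - 93\right) = -59172 - 81 = -59253$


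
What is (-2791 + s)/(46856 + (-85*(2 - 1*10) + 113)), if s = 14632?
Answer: 3947/15883 ≈ 0.24850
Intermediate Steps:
(-2791 + s)/(46856 + (-85*(2 - 1*10) + 113)) = (-2791 + 14632)/(46856 + (-85*(2 - 1*10) + 113)) = 11841/(46856 + (-85*(2 - 10) + 113)) = 11841/(46856 + (-85*(-8) + 113)) = 11841/(46856 + (680 + 113)) = 11841/(46856 + 793) = 11841/47649 = 11841*(1/47649) = 3947/15883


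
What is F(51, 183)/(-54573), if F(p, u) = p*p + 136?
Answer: -2737/54573 ≈ -0.050153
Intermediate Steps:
F(p, u) = 136 + p² (F(p, u) = p² + 136 = 136 + p²)
F(51, 183)/(-54573) = (136 + 51²)/(-54573) = (136 + 2601)*(-1/54573) = 2737*(-1/54573) = -2737/54573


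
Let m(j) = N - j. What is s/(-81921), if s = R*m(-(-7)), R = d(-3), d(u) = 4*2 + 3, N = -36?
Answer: 473/81921 ≈ 0.0057739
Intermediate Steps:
d(u) = 11 (d(u) = 8 + 3 = 11)
R = 11
m(j) = -36 - j
s = -473 (s = 11*(-36 - (-1)*(-7*1)) = 11*(-36 - (-1)*(-7)) = 11*(-36 - 1*7) = 11*(-36 - 7) = 11*(-43) = -473)
s/(-81921) = -473/(-81921) = -473*(-1/81921) = 473/81921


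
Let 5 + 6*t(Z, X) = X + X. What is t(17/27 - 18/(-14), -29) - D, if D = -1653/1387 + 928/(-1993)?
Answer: -2572999/290978 ≈ -8.8426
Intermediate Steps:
t(Z, X) = -⅚ + X/3 (t(Z, X) = -⅚ + (X + X)/6 = -⅚ + (2*X)/6 = -⅚ + X/3)
D = -241135/145489 (D = -1653*1/1387 + 928*(-1/1993) = -87/73 - 928/1993 = -241135/145489 ≈ -1.6574)
t(17/27 - 18/(-14), -29) - D = (-⅚ + (⅓)*(-29)) - 1*(-241135/145489) = (-⅚ - 29/3) + 241135/145489 = -21/2 + 241135/145489 = -2572999/290978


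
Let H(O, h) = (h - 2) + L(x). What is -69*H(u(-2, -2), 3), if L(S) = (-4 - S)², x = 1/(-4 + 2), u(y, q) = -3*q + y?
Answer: -3657/4 ≈ -914.25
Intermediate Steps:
u(y, q) = y - 3*q
x = -½ (x = 1/(-2) = -½ ≈ -0.50000)
H(O, h) = 41/4 + h (H(O, h) = (h - 2) + (4 - ½)² = (-2 + h) + (7/2)² = (-2 + h) + 49/4 = 41/4 + h)
-69*H(u(-2, -2), 3) = -69*(41/4 + 3) = -69*53/4 = -3657/4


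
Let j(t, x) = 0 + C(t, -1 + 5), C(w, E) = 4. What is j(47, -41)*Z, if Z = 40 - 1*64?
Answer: -96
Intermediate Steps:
j(t, x) = 4 (j(t, x) = 0 + 4 = 4)
Z = -24 (Z = 40 - 64 = -24)
j(47, -41)*Z = 4*(-24) = -96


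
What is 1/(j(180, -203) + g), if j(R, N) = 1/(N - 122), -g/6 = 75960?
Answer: -325/148122001 ≈ -2.1941e-6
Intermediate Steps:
g = -455760 (g = -6*75960 = -455760)
j(R, N) = 1/(-122 + N)
1/(j(180, -203) + g) = 1/(1/(-122 - 203) - 455760) = 1/(1/(-325) - 455760) = 1/(-1/325 - 455760) = 1/(-148122001/325) = -325/148122001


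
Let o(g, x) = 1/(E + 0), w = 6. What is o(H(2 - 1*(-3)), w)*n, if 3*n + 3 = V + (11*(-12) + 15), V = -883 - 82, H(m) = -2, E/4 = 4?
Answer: -1085/48 ≈ -22.604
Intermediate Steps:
E = 16 (E = 4*4 = 16)
V = -965
o(g, x) = 1/16 (o(g, x) = 1/(16 + 0) = 1/16)
n = -1085/3 (n = -1 + (-965 + (11*(-12) + 15))/3 = -1 + (-965 + (-132 + 15))/3 = -1 + (-965 - 117)/3 = -1 + (⅓)*(-1082) = -1 - 1082/3 = -1085/3 ≈ -361.67)
o(H(2 - 1*(-3)), w)*n = (1/16)*(-1085/3) = -1085/48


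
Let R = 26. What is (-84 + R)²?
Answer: 3364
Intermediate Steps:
(-84 + R)² = (-84 + 26)² = (-58)² = 3364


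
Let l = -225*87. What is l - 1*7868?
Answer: -27443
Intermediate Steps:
l = -19575
l - 1*7868 = -19575 - 1*7868 = -19575 - 7868 = -27443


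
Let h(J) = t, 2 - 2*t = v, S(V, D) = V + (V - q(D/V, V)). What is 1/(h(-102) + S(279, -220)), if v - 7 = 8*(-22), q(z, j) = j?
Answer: 2/729 ≈ 0.0027435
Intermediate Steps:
v = -169 (v = 7 + 8*(-22) = 7 - 176 = -169)
S(V, D) = V (S(V, D) = V + (V - V) = V + 0 = V)
t = 171/2 (t = 1 - ½*(-169) = 1 + 169/2 = 171/2 ≈ 85.500)
h(J) = 171/2
1/(h(-102) + S(279, -220)) = 1/(171/2 + 279) = 1/(729/2) = 2/729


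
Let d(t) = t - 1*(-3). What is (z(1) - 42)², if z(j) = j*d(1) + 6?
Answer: 1024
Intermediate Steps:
d(t) = 3 + t (d(t) = t + 3 = 3 + t)
z(j) = 6 + 4*j (z(j) = j*(3 + 1) + 6 = j*4 + 6 = 4*j + 6 = 6 + 4*j)
(z(1) - 42)² = ((6 + 4*1) - 42)² = ((6 + 4) - 42)² = (10 - 42)² = (-32)² = 1024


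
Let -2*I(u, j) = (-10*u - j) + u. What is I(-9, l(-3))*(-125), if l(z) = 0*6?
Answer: 10125/2 ≈ 5062.5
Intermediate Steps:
l(z) = 0
I(u, j) = j/2 + 9*u/2 (I(u, j) = -((-10*u - j) + u)/2 = -((-j - 10*u) + u)/2 = -(-j - 9*u)/2 = j/2 + 9*u/2)
I(-9, l(-3))*(-125) = ((½)*0 + (9/2)*(-9))*(-125) = (0 - 81/2)*(-125) = -81/2*(-125) = 10125/2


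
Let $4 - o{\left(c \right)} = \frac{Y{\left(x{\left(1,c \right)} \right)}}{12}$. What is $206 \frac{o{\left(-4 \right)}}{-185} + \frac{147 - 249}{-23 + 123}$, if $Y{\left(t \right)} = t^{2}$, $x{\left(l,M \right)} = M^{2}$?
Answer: $\frac{101459}{5550} \approx 18.281$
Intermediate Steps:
$o{\left(c \right)} = 4 - \frac{c^{4}}{12}$ ($o{\left(c \right)} = 4 - \frac{\left(c^{2}\right)^{2}}{12} = 4 - c^{4} \cdot \frac{1}{12} = 4 - \frac{c^{4}}{12}$)
$206 \frac{o{\left(-4 \right)}}{-185} + \frac{147 - 249}{-23 + 123} = 206 \frac{4 - \frac{\left(-4\right)^{4}}{12}}{-185} + \frac{147 - 249}{-23 + 123} = 206 \left(4 - \frac{64}{3}\right) \left(- \frac{1}{185}\right) - \frac{102}{100} = 206 \left(4 - \frac{64}{3}\right) \left(- \frac{1}{185}\right) - \frac{51}{50} = 206 \left(\left(- \frac{52}{3}\right) \left(- \frac{1}{185}\right)\right) - \frac{51}{50} = 206 \cdot \frac{52}{555} - \frac{51}{50} = \frac{10712}{555} - \frac{51}{50} = \frac{101459}{5550}$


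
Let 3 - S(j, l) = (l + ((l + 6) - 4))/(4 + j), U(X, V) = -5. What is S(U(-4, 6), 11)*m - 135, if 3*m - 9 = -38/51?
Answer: -1032/17 ≈ -60.706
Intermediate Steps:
m = 421/153 (m = 3 + (-38/51)/3 = 3 + (-38*1/51)/3 = 3 + (⅓)*(-38/51) = 3 - 38/153 = 421/153 ≈ 2.7516)
S(j, l) = 3 - (2 + 2*l)/(4 + j) (S(j, l) = 3 - (l + ((l + 6) - 4))/(4 + j) = 3 - (l + ((6 + l) - 4))/(4 + j) = 3 - (l + (2 + l))/(4 + j) = 3 - (2 + 2*l)/(4 + j))
S(U(-4, 6), 11)*m - 135 = ((10 - 2*11 + 3*(-5))/(4 - 5))*(421/153) - 135 = ((10 - 22 - 15)/(-1))*(421/153) - 135 = -1*(-27)*(421/153) - 135 = 27*(421/153) - 135 = 1263/17 - 135 = -1032/17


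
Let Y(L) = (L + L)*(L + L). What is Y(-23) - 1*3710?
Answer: -1594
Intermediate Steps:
Y(L) = 4*L**2 (Y(L) = (2*L)*(2*L) = 4*L**2)
Y(-23) - 1*3710 = 4*(-23)**2 - 1*3710 = 4*529 - 3710 = 2116 - 3710 = -1594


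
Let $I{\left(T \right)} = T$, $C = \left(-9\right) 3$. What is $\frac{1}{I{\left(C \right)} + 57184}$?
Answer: $\frac{1}{57157} \approx 1.7496 \cdot 10^{-5}$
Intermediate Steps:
$C = -27$
$\frac{1}{I{\left(C \right)} + 57184} = \frac{1}{-27 + 57184} = \frac{1}{57157}$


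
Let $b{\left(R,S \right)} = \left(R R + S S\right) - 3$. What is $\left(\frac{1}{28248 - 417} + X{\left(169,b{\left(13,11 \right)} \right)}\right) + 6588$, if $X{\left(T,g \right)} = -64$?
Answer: $\frac{181569445}{27831} \approx 6524.0$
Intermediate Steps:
$b{\left(R,S \right)} = -3 + R^{2} + S^{2}$ ($b{\left(R,S \right)} = \left(R^{2} + S^{2}\right) - 3 = -3 + R^{2} + S^{2}$)
$\left(\frac{1}{28248 - 417} + X{\left(169,b{\left(13,11 \right)} \right)}\right) + 6588 = \left(\frac{1}{28248 - 417} - 64\right) + 6588 = \left(\frac{1}{27831} - 64\right) + 6588 = - \frac{1781183}{27831} + 6588 = \frac{181569445}{27831}$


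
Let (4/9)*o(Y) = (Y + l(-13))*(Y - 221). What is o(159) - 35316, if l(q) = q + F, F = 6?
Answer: -56520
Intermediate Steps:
l(q) = 6 + q (l(q) = q + 6 = 6 + q)
o(Y) = 9*(-221 + Y)*(-7 + Y)/4 (o(Y) = 9*((Y + (6 - 13))*(Y - 221))/4 = 9*((Y - 7)*(-221 + Y))/4 = 9*((-7 + Y)*(-221 + Y))/4 = 9*((-221 + Y)*(-7 + Y))/4 = 9*(-221 + Y)*(-7 + Y)/4)
o(159) - 35316 = (13923/4 - 513*159 + (9/4)*159²) - 35316 = (13923/4 - 81567 + (9/4)*25281) - 35316 = (13923/4 - 81567 + 227529/4) - 35316 = -21204 - 35316 = -56520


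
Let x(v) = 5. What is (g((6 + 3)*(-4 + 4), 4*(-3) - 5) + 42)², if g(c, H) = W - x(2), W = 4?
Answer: 1681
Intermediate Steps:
g(c, H) = -1 (g(c, H) = 4 - 1*5 = 4 - 5 = -1)
(g((6 + 3)*(-4 + 4), 4*(-3) - 5) + 42)² = (-1 + 42)² = 41² = 1681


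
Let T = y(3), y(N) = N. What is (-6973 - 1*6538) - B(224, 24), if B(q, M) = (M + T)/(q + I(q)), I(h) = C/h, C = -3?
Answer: -677893451/50173 ≈ -13511.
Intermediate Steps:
I(h) = -3/h
T = 3
B(q, M) = (3 + M)/(q - 3/q) (B(q, M) = (M + 3)/(q - 3/q) = (3 + M)/(q - 3/q))
(-6973 - 1*6538) - B(224, 24) = (-6973 - 1*6538) - 224*(3 + 24)/(-3 + 224**2) = (-6973 - 6538) - 224*27/(-3 + 50176) = -13511 - 224*27/50173 = -13511 - 1*6048/50173 = -13511 - 6048/50173 = -677893451/50173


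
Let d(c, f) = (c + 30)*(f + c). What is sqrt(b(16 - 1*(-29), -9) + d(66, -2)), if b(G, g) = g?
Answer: sqrt(6135) ≈ 78.326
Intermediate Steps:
d(c, f) = (30 + c)*(c + f)
sqrt(b(16 - 1*(-29), -9) + d(66, -2)) = sqrt(-9 + (66**2 + 30*66 + 30*(-2) + 66*(-2))) = sqrt(-9 + (4356 + 1980 - 60 - 132)) = sqrt(-9 + 6144) = sqrt(6135)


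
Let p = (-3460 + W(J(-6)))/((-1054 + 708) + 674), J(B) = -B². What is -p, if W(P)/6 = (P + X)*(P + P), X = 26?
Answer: -215/82 ≈ -2.6220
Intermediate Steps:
W(P) = 12*P*(26 + P) (W(P) = 6*((P + 26)*(P + P)) = 6*((26 + P)*(2*P)) = 6*(2*P*(26 + P)) = 12*P*(26 + P))
p = 215/82 (p = (-3460 + 12*(-1*(-6)²)*(26 - 1*(-6)²))/((-1054 + 708) + 674) = (-3460 + 12*(-1*36)*(26 - 1*36))/(-346 + 674) = (-3460 + 12*(-36)*(26 - 36))/328 = (-3460 + 12*(-36)*(-10))*(1/328) = (-3460 + 4320)*(1/328) = 860*(1/328) = 215/82 ≈ 2.6220)
-p = -1*215/82 = -215/82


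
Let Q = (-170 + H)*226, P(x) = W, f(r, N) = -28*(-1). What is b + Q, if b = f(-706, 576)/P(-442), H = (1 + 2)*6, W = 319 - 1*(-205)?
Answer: -4500105/131 ≈ -34352.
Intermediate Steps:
f(r, N) = 28
W = 524 (W = 319 + 205 = 524)
P(x) = 524
H = 18 (H = 3*6 = 18)
b = 7/131 (b = 28/524 = 28*(1/524) = 7/131 ≈ 0.053435)
Q = -34352 (Q = (-170 + 18)*226 = -152*226 = -34352)
b + Q = 7/131 - 34352 = -4500105/131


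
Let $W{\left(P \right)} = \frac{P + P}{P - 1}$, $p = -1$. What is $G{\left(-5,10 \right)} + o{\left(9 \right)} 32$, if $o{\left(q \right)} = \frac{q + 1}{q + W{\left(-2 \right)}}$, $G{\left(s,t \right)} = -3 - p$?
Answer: $\frac{898}{31} \approx 28.968$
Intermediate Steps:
$W{\left(P \right)} = \frac{2 P}{-1 + P}$
$G{\left(s,t \right)} = -2$ ($G{\left(s,t \right)} = -3 - -1 = -3 + 1 = -2$)
$o{\left(q \right)} = \frac{1 + q}{\frac{4}{3} + q}$ ($o{\left(q \right)} = \frac{q + 1}{q + 2 \left(-2\right) \frac{1}{-1 - 2}} = \frac{1 + q}{q + 2 \left(-2\right) \frac{1}{-3}} = \frac{1 + q}{q + 2 \left(-2\right) \left(- \frac{1}{3}\right)} = \frac{1 + q}{q + \frac{4}{3}} = \frac{1 + q}{\frac{4}{3} + q}$)
$G{\left(-5,10 \right)} + o{\left(9 \right)} 32 = -2 + \frac{3 \left(1 + 9\right)}{4 + 3 \cdot 9} \cdot 32 = -2 + 3 \frac{1}{4 + 27} \cdot 10 \cdot 32 = -2 + 3 \cdot \frac{1}{31} \cdot 10 \cdot 32 = -2 + \frac{30}{31} \cdot 32 = -2 + \frac{960}{31} = \frac{898}{31}$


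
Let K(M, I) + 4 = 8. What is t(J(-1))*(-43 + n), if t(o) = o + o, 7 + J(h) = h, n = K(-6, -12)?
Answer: 624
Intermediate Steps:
K(M, I) = 4 (K(M, I) = -4 + 8 = 4)
n = 4
J(h) = -7 + h
t(o) = 2*o
t(J(-1))*(-43 + n) = (2*(-7 - 1))*(-43 + 4) = (2*(-8))*(-39) = -16*(-39) = 624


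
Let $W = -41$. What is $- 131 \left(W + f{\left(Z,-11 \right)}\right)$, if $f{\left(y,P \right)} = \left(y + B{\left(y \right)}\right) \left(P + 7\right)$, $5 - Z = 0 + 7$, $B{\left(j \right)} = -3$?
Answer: $2751$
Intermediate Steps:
$Z = -2$ ($Z = 5 - \left(0 + 7\right) = 5 - 7 = -2$)
$f{\left(y,P \right)} = \left(-3 + y\right) \left(7 + P\right)$ ($f{\left(y,P \right)} = \left(y - 3\right) \left(P + 7\right) = \left(-3 + y\right) \left(7 + P\right)$)
$- 131 \left(W + f{\left(Z,-11 \right)}\right) = - 131 \left(-41 - -20\right) = - 131 \left(-41 + \left(-21 + 33 - 14 + 22\right)\right) = - 131 \left(-41 + 20\right) = \left(-131\right) \left(-21\right) = 2751$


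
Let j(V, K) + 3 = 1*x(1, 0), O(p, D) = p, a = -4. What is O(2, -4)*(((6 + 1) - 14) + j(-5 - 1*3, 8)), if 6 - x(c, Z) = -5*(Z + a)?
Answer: -48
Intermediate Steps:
x(c, Z) = -14 + 5*Z (x(c, Z) = 6 - (-5)*(Z - 4) = 6 - (-5)*(-4 + Z) = 6 - (20 - 5*Z) = 6 + (-20 + 5*Z) = -14 + 5*Z)
j(V, K) = -17 (j(V, K) = -3 + 1*(-14 + 5*0) = -3 + 1*(-14 + 0) = -3 + 1*(-14) = -3 - 14 = -17)
O(2, -4)*(((6 + 1) - 14) + j(-5 - 1*3, 8)) = 2*(((6 + 1) - 14) - 17) = 2*((7 - 14) - 17) = 2*(-7 - 17) = 2*(-24) = -48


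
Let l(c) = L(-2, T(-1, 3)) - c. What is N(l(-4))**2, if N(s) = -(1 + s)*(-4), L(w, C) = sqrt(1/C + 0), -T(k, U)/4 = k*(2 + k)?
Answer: 484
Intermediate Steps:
T(k, U) = -4*k*(2 + k)
L(w, C) = sqrt(1/C)
l(c) = 1/2 - c (l(c) = sqrt(1/(-4*(-1)*(2 - 1))) - c = sqrt(1/(-4*(-1)*1)) - c = sqrt(1/4) - c = 1/2 - c)
N(s) = 4 + 4*s (N(s) = (-1 - s)*(-4) = 4 + 4*s)
N(l(-4))**2 = (4 + 4*(1/2 - 1*(-4)))**2 = (4 + 4*(1/2 + 4))**2 = (4 + 4*(9/2))**2 = (4 + 18)**2 = 22**2 = 484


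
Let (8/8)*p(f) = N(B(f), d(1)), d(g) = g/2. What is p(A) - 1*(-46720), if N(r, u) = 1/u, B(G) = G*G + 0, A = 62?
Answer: 46722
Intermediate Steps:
d(g) = g/2 (d(g) = g*(1/2) = g/2)
B(G) = G**2 (B(G) = G**2 + 0 = G**2)
p(f) = 2 (p(f) = 1/((1/2)*1) = 1/(1/2) = 2)
p(A) - 1*(-46720) = 2 - 1*(-46720) = 2 + 46720 = 46722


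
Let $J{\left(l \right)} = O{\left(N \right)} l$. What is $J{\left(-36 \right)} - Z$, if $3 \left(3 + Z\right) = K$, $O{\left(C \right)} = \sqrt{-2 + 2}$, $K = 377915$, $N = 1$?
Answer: $- \frac{377906}{3} \approx -1.2597 \cdot 10^{5}$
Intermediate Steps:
$O{\left(C \right)} = 0$ ($O{\left(C \right)} = \sqrt{0} = 0$)
$Z = \frac{377906}{3}$ ($Z = -3 + \frac{1}{3} \cdot 377915 = -3 + \frac{377915}{3} = \frac{377906}{3} \approx 1.2597 \cdot 10^{5}$)
$J{\left(l \right)} = 0$ ($J{\left(l \right)} = 0 l = 0$)
$J{\left(-36 \right)} - Z = 0 - \frac{377906}{3} = - \frac{377906}{3}$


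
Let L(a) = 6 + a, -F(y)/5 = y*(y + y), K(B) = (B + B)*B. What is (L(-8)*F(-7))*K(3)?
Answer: 17640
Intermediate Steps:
K(B) = 2*B² (K(B) = (2*B)*B = 2*B²)
F(y) = -10*y² (F(y) = -5*y*(y + y) = -5*y*2*y = -10*y²)
(L(-8)*F(-7))*K(3) = ((6 - 8)*(-10*(-7)²))*(2*3²) = (-(-20)*49)*(2*9) = -2*(-490)*18 = 980*18 = 17640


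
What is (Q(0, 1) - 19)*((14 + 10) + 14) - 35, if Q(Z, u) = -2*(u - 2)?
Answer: -681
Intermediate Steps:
Q(Z, u) = 4 - 2*u (Q(Z, u) = -2*(-2 + u) = 4 - 2*u)
(Q(0, 1) - 19)*((14 + 10) + 14) - 35 = ((4 - 2*1) - 19)*((14 + 10) + 14) - 35 = ((4 - 2) - 19)*(24 + 14) - 35 = (2 - 19)*38 - 35 = -17*38 - 35 = -646 - 35 = -681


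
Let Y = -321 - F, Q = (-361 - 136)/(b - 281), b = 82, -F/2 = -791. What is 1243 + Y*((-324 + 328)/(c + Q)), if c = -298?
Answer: 74609403/58805 ≈ 1268.8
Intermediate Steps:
F = 1582 (F = -2*(-791) = 1582)
Q = 497/199 (Q = (-361 - 136)/(82 - 281) = -497/(-199) = -497*(-1/199) = 497/199 ≈ 2.4975)
Y = -1903 (Y = -321 - 1*1582 = -321 - 1582 = -1903)
1243 + Y*((-324 + 328)/(c + Q)) = 1243 - 1903*(-324 + 328)/(-298 + 497/199) = 1243 - 7612/(-58805/199) = 1243 - 7612*(-199)/58805 = 1243 - 1903*(-796/58805) = 1243 + 1514788/58805 = 74609403/58805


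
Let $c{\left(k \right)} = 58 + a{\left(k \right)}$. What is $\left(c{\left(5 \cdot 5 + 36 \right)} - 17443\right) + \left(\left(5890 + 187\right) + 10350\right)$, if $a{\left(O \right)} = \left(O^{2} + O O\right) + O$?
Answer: $6545$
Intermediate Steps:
$a{\left(O \right)} = O + 2 O^{2}$ ($a{\left(O \right)} = \left(O^{2} + O^{2}\right) + O = 2 O^{2} + O = O + 2 O^{2}$)
$c{\left(k \right)} = 58 + k \left(1 + 2 k\right)$
$\left(c{\left(5 \cdot 5 + 36 \right)} - 17443\right) + \left(\left(5890 + 187\right) + 10350\right) = \left(\left(58 + \left(5 \cdot 5 + 36\right) \left(1 + 2 \left(5 \cdot 5 + 36\right)\right)\right) - 17443\right) + \left(\left(5890 + 187\right) + 10350\right) = \left(\left(58 + \left(25 + 36\right) \left(1 + 2 \left(25 + 36\right)\right)\right) - 17443\right) + \left(6077 + 10350\right) = \left(\left(58 + 61 \left(1 + 2 \cdot 61\right)\right) - 17443\right) + 16427 = \left(\left(58 + 61 \left(1 + 122\right)\right) - 17443\right) + 16427 = \left(\left(58 + 61 \cdot 123\right) - 17443\right) + 16427 = \left(\left(58 + 7503\right) - 17443\right) + 16427 = \left(7561 - 17443\right) + 16427 = -9882 + 16427 = 6545$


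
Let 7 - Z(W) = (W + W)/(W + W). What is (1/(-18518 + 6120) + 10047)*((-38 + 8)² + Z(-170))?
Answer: 56426905365/6199 ≈ 9.1026e+6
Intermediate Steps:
Z(W) = 6 (Z(W) = 7 - (W + W)/(W + W) = 7 - 2*W/(2*W) = 7 - 2*W*1/(2*W) = 7 - 1*1 = 7 - 1 = 6)
(1/(-18518 + 6120) + 10047)*((-38 + 8)² + Z(-170)) = (1/(-18518 + 6120) + 10047)*((-38 + 8)² + 6) = (1/(-12398) + 10047)*((-30)² + 6) = (-1/12398 + 10047)*(900 + 6) = (124562705/12398)*906 = 56426905365/6199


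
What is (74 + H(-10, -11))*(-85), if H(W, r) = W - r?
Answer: -6375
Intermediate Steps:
(74 + H(-10, -11))*(-85) = (74 + (-10 - 1*(-11)))*(-85) = (74 + (-10 + 11))*(-85) = (74 + 1)*(-85) = 75*(-85) = -6375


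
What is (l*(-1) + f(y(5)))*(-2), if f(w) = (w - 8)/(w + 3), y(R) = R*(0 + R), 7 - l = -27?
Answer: 935/14 ≈ 66.786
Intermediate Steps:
l = 34 (l = 7 - 1*(-27) = 7 + 27 = 34)
y(R) = R² (y(R) = R*R = R²)
f(w) = (-8 + w)/(3 + w)
(l*(-1) + f(y(5)))*(-2) = (34*(-1) + (-8 + 5²)/(3 + 5²))*(-2) = (-34 + (-8 + 25)/(3 + 25))*(-2) = (-34 + 17/28)*(-2) = -935/28*(-2) = 935/14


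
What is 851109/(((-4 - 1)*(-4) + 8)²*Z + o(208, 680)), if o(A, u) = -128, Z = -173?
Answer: -851109/135760 ≈ -6.2692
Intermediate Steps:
851109/(((-4 - 1)*(-4) + 8)²*Z + o(208, 680)) = 851109/(((-4 - 1)*(-4) + 8)²*(-173) - 128) = 851109/((-5*(-4) + 8)²*(-173) - 128) = 851109/((20 + 8)²*(-173) - 128) = 851109/(28²*(-173) - 128) = 851109/(784*(-173) - 128) = 851109/(-135632 - 128) = 851109/(-135760) = 851109*(-1/135760) = -851109/135760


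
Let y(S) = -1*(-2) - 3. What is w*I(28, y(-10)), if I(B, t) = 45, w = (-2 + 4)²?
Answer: 180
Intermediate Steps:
w = 4 (w = 2² = 4)
y(S) = -1 (y(S) = 2 - 3 = -1)
w*I(28, y(-10)) = 4*45 = 180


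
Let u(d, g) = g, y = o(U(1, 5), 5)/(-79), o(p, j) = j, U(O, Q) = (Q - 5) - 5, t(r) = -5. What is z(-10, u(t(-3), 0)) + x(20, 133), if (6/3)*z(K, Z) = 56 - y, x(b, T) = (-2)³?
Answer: 3165/158 ≈ 20.032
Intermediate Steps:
x(b, T) = -8
U(O, Q) = -10 + Q (U(O, Q) = (-5 + Q) - 5 = -10 + Q)
y = -5/79 (y = 5/(-79) = 5*(-1/79) = -5/79 ≈ -0.063291)
z(K, Z) = 4429/158 (z(K, Z) = (56 - 1*(-5/79))/2 = (56 + 5/79)/2 = (½)*(4429/79) = 4429/158)
z(-10, u(t(-3), 0)) + x(20, 133) = 4429/158 - 8 = 3165/158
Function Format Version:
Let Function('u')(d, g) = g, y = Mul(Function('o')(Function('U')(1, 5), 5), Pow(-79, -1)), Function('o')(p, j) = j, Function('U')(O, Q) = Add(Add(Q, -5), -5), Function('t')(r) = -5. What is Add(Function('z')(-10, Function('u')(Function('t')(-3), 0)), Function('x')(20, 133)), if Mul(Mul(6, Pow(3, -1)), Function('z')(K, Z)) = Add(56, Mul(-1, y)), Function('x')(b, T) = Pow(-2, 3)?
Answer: Rational(3165, 158) ≈ 20.032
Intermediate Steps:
Function('x')(b, T) = -8
Function('U')(O, Q) = Add(-10, Q) (Function('U')(O, Q) = Add(Add(-5, Q), -5) = Add(-10, Q))
y = Rational(-5, 79) (y = Mul(5, Pow(-79, -1)) = Mul(5, Rational(-1, 79)) = Rational(-5, 79) ≈ -0.063291)
Function('z')(K, Z) = Rational(4429, 158) (Function('z')(K, Z) = Mul(Rational(1, 2), Add(56, Mul(-1, Rational(-5, 79)))) = Mul(Rational(1, 2), Add(56, Rational(5, 79))) = Mul(Rational(1, 2), Rational(4429, 79)) = Rational(4429, 158))
Add(Function('z')(-10, Function('u')(Function('t')(-3), 0)), Function('x')(20, 133)) = Add(Rational(4429, 158), -8) = Rational(3165, 158)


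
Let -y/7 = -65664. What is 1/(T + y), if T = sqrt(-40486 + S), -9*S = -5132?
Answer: 2068416/950743457189 - 3*I*sqrt(359242)/1901486914378 ≈ 2.1756e-6 - 9.4563e-10*I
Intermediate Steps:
S = 5132/9 (S = -1/9*(-5132) = 5132/9 ≈ 570.22)
y = 459648 (y = -7*(-65664) = 459648)
T = I*sqrt(359242)/3 (T = sqrt(-40486 + 5132/9) = sqrt(-359242/9) = I*sqrt(359242)/3 ≈ 199.79*I)
1/(T + y) = 1/(I*sqrt(359242)/3 + 459648) = 1/(459648 + I*sqrt(359242)/3)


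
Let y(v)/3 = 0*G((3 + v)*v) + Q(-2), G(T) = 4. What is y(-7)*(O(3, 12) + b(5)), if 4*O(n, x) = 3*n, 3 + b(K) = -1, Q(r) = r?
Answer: 21/2 ≈ 10.500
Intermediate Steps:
b(K) = -4 (b(K) = -3 - 1 = -4)
O(n, x) = 3*n/4 (O(n, x) = (3*n)/4 = 3*n/4)
y(v) = -6 (y(v) = 3*(0*4 - 2) = 3*(0 - 2) = 3*(-2) = -6)
y(-7)*(O(3, 12) + b(5)) = -6*((3/4)*3 - 4) = -6*(9/4 - 4) = -6*(-7/4) = 21/2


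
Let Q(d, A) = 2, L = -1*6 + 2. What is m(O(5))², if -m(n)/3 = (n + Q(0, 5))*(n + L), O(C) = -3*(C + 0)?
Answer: 549081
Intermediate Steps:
O(C) = -3*C
L = -4 (L = -6 + 2 = -4)
m(n) = -3*(-4 + n)*(2 + n) (m(n) = -3*(n + 2)*(n - 4) = -3*(2 + n)*(-4 + n) = -3*(-4 + n)*(2 + n))
m(O(5))² = (24 - 3*(-3*5)² + 6*(-3*5))² = (24 - 3*(-15)² + 6*(-15))² = (24 - 3*225 - 90)² = (24 - 675 - 90)² = (-741)² = 549081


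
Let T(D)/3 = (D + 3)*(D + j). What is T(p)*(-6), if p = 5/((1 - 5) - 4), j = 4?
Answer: -4617/32 ≈ -144.28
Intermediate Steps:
p = -5/8 (p = 5/(-4 - 4) = 5/(-8) = 5*(-1/8) = -5/8 ≈ -0.62500)
T(D) = 3*(3 + D)*(4 + D) (T(D) = 3*((D + 3)*(D + 4)) = 3*((3 + D)*(4 + D)) = 3*(3 + D)*(4 + D))
T(p)*(-6) = (36 + 3*(-5/8)**2 + 21*(-5/8))*(-6) = (36 + 3*(25/64) - 105/8)*(-6) = (36 + 75/64 - 105/8)*(-6) = (1539/64)*(-6) = -4617/32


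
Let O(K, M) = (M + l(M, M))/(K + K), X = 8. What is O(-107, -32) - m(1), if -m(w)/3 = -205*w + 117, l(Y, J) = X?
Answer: -28236/107 ≈ -263.89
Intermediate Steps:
l(Y, J) = 8
O(K, M) = (8 + M)/(2*K) (O(K, M) = (M + 8)/(K + K) = (8 + M)/((2*K)) = (8 + M)*(1/(2*K)) = (8 + M)/(2*K))
m(w) = -351 + 615*w (m(w) = -3*(-205*w + 117) = -3*(117 - 205*w) = -351 + 615*w)
O(-107, -32) - m(1) = (½)*(8 - 32)/(-107) - (-351 + 615*1) = (½)*(-1/107)*(-24) - (-351 + 615) = 12/107 - 1*264 = 12/107 - 264 = -28236/107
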